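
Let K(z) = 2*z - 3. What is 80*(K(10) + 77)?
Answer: 7520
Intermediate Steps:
K(z) = -3 + 2*z
80*(K(10) + 77) = 80*((-3 + 2*10) + 77) = 80*((-3 + 20) + 77) = 80*(17 + 77) = 80*94 = 7520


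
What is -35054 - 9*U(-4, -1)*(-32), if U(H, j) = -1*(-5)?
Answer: -33614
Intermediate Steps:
U(H, j) = 5
-35054 - 9*U(-4, -1)*(-32) = -35054 - 9*5*(-32) = -35054 - 45*(-32) = -35054 - 1*(-1440) = -35054 + 1440 = -33614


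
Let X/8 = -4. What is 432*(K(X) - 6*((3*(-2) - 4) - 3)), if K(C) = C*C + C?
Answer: 462240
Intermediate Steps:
X = -32 (X = 8*(-4) = -32)
K(C) = C + C² (K(C) = C² + C = C + C²)
432*(K(X) - 6*((3*(-2) - 4) - 3)) = 432*(-32*(1 - 32) - 6*((3*(-2) - 4) - 3)) = 432*(-32*(-31) - 6*((-6 - 4) - 3)) = 432*(992 - 6*(-10 - 3)) = 432*(992 - 6*(-13)) = 432*(992 - 1*(-78)) = 432*(992 + 78) = 432*1070 = 462240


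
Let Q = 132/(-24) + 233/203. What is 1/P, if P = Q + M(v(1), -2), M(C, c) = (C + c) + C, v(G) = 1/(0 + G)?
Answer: -406/1767 ≈ -0.22977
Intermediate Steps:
v(G) = 1/G
M(C, c) = c + 2*C
Q = -1767/406 (Q = 132*(-1/24) + 233*(1/203) = -11/2 + 233/203 = -1767/406 ≈ -4.3522)
P = -1767/406 (P = -1767/406 + (-2 + 2/1) = -1767/406 + (-2 + 2*1) = -1767/406 + (-2 + 2) = -1767/406 + 0 = -1767/406 ≈ -4.3522)
1/P = 1/(-1767/406) = -406/1767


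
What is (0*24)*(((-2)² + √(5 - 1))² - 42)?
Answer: 0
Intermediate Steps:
(0*24)*(((-2)² + √(5 - 1))² - 42) = 0*((4 + √4)² - 42) = 0*((4 + 2)² - 42) = 0*(6² - 42) = 0*(36 - 42) = 0*(-6) = 0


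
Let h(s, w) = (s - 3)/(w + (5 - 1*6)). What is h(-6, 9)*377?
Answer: -3393/8 ≈ -424.13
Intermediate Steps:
h(s, w) = (-3 + s)/(-1 + w) (h(s, w) = (-3 + s)/(w + (5 - 6)) = (-3 + s)/(w - 1) = (-3 + s)/(-1 + w))
h(-6, 9)*377 = ((-3 - 6)/(-1 + 9))*377 = (-9/8)*377 = ((⅛)*(-9))*377 = -9/8*377 = -3393/8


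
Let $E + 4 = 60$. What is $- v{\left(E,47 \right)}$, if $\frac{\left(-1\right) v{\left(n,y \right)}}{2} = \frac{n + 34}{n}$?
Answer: $\frac{45}{14} \approx 3.2143$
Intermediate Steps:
$E = 56$ ($E = -4 + 60 = 56$)
$v{\left(n,y \right)} = - \frac{2 \left(34 + n\right)}{n}$ ($v{\left(n,y \right)} = - 2 \frac{n + 34}{n} = - 2 \frac{34 + n}{n} = - \frac{2 \left(34 + n\right)}{n}$)
$- v{\left(E,47 \right)} = - (-2 - \frac{68}{56}) = - (-2 - \frac{17}{14}) = \left(-1\right) \left(- \frac{45}{14}\right) = \frac{45}{14}$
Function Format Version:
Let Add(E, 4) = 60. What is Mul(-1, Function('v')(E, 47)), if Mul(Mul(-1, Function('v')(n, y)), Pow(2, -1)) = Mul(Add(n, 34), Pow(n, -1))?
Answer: Rational(45, 14) ≈ 3.2143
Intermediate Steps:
E = 56 (E = Add(-4, 60) = 56)
Function('v')(n, y) = Mul(-2, Pow(n, -1), Add(34, n)) (Function('v')(n, y) = Mul(-2, Mul(Add(n, 34), Pow(n, -1))) = Mul(-2, Mul(Add(34, n), Pow(n, -1))) = Mul(-2, Mul(Pow(n, -1), Add(34, n))) = Mul(-2, Pow(n, -1), Add(34, n)))
Mul(-1, Function('v')(E, 47)) = Mul(-1, Add(-2, Mul(-68, Pow(56, -1)))) = Mul(-1, Add(-2, Mul(-68, Rational(1, 56)))) = Mul(-1, Add(-2, Rational(-17, 14))) = Mul(-1, Rational(-45, 14)) = Rational(45, 14)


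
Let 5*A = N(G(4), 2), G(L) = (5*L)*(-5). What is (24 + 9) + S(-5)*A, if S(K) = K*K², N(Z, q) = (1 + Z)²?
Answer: -244992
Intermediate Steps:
G(L) = -25*L
S(K) = K³
A = 9801/5 (A = (1 - 25*4)²/5 = (1 - 100)²/5 = (⅕)*(-99)² = (⅕)*9801 = 9801/5 ≈ 1960.2)
(24 + 9) + S(-5)*A = (24 + 9) + (-5)³*(9801/5) = 33 - 125*9801/5 = 33 - 245025 = -244992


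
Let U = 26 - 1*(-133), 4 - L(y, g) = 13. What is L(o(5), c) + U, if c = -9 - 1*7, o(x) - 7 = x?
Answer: 150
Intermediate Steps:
o(x) = 7 + x
c = -16 (c = -9 - 7 = -16)
L(y, g) = -9 (L(y, g) = 4 - 1*13 = 4 - 13 = -9)
U = 159 (U = 26 + 133 = 159)
L(o(5), c) + U = -9 + 159 = 150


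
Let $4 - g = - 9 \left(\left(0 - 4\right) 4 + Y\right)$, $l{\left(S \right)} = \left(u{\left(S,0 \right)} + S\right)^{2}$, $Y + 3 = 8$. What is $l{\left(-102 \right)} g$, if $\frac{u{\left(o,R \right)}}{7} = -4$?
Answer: $-1605500$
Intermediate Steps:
$Y = 5$ ($Y = -3 + 8 = 5$)
$u{\left(o,R \right)} = -28$ ($u{\left(o,R \right)} = 7 \left(-4\right) = -28$)
$l{\left(S \right)} = \left(-28 + S\right)^{2}$
$g = -95$ ($g = 4 - - 9 \left(\left(0 - 4\right) 4 + 5\right) = 4 - - 9 \left(\left(-4\right) 4 + 5\right) = 4 - - 9 \left(-16 + 5\right) = 4 - \left(-9\right) \left(-11\right) = 4 - 99 = -95$)
$l{\left(-102 \right)} g = \left(-28 - 102\right)^{2} \left(-95\right) = \left(-130\right)^{2} \left(-95\right) = 16900 \left(-95\right) = -1605500$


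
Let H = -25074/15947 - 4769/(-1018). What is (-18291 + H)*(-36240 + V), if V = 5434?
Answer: 4572941365143425/8117023 ≈ 5.6338e+8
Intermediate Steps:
H = 50525911/16234046 (H = -25074*1/15947 - 4769*(-1/1018) = -25074/15947 + 4769/1018 = 50525911/16234046 ≈ 3.1123)
(-18291 + H)*(-36240 + V) = (-18291 + 50525911/16234046)*(-36240 + 5434) = -296886409475/16234046*(-30806) = 4572941365143425/8117023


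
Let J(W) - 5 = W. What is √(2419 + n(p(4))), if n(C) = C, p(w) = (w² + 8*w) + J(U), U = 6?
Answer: √2478 ≈ 49.780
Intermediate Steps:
J(W) = 5 + W
p(w) = 11 + w² + 8*w (p(w) = (w² + 8*w) + (5 + 6) = (w² + 8*w) + 11 = 11 + w² + 8*w)
√(2419 + n(p(4))) = √(2419 + (11 + 4² + 8*4)) = √(2419 + (11 + 16 + 32)) = √(2419 + 59) = √2478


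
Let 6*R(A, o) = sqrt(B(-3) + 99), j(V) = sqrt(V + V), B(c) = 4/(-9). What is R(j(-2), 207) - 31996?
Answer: -31996 + sqrt(887)/18 ≈ -31994.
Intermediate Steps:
B(c) = -4/9 (B(c) = 4*(-1/9) = -4/9)
j(V) = sqrt(2)*sqrt(V) (j(V) = sqrt(2*V) = sqrt(2)*sqrt(V))
R(A, o) = sqrt(887)/18 (R(A, o) = sqrt(-4/9 + 99)/6 = sqrt(887/9)/6 = (sqrt(887)/3)/6 = sqrt(887)/18)
R(j(-2), 207) - 31996 = sqrt(887)/18 - 31996 = -31996 + sqrt(887)/18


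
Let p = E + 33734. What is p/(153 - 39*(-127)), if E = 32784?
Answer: 33259/2553 ≈ 13.027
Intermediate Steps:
p = 66518 (p = 32784 + 33734 = 66518)
p/(153 - 39*(-127)) = 66518/(153 - 39*(-127)) = 66518/(153 + 4953) = 66518/5106 = 66518*(1/5106) = 33259/2553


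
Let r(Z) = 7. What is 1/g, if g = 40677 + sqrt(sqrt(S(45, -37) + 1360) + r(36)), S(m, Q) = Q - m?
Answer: 1/(40677 + sqrt(7 + 3*sqrt(142))) ≈ 2.4580e-5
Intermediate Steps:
g = 40677 + sqrt(7 + 3*sqrt(142)) (g = 40677 + sqrt(sqrt((-37 - 1*45) + 1360) + 7) = 40677 + sqrt(sqrt((-37 - 45) + 1360) + 7) = 40677 + sqrt(sqrt(-82 + 1360) + 7) = 40677 + sqrt(sqrt(1278) + 7) = 40677 + sqrt(3*sqrt(142) + 7) = 40677 + sqrt(7 + 3*sqrt(142)) ≈ 40684.)
1/g = 1/(40677 + sqrt(7 + 3*sqrt(142)))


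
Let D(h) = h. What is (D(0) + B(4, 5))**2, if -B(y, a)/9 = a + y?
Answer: 6561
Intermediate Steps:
B(y, a) = -9*a - 9*y (B(y, a) = -9*(a + y) = -9*a - 9*y)
(D(0) + B(4, 5))**2 = (0 + (-9*5 - 9*4))**2 = (0 + (-45 - 36))**2 = (0 - 81)**2 = (-81)**2 = 6561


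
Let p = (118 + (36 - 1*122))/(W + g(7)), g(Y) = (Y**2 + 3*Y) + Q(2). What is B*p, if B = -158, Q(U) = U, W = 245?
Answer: -5056/317 ≈ -15.950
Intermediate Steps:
g(Y) = 2 + Y**2 + 3*Y (g(Y) = (Y**2 + 3*Y) + 2 = 2 + Y**2 + 3*Y)
p = 32/317 (p = (118 + (36 - 1*122))/(245 + (2 + 7**2 + 3*7)) = (118 + (36 - 122))/(245 + (2 + 49 + 21)) = (118 - 86)/(245 + 72) = 32/317 ≈ 0.10095)
B*p = -158*32/317 = -5056/317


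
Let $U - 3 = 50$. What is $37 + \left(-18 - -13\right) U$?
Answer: $-228$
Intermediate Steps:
$U = 53$ ($U = 3 + 50 = 53$)
$37 + \left(-18 - -13\right) U = 37 + \left(-18 - -13\right) 53 = 37 + \left(-18 + 13\right) 53 = 37 - 265 = -228$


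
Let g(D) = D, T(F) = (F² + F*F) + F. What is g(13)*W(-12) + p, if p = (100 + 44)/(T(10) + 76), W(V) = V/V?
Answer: 1931/143 ≈ 13.503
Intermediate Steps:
T(F) = F + 2*F² (T(F) = (F² + F²) + F = 2*F² + F = F + 2*F²)
W(V) = 1
p = 72/143 (p = (100 + 44)/(10*(1 + 2*10) + 76) = 144/(10*(1 + 20) + 76) = 144/(10*21 + 76) = 144/(210 + 76) = 144/286 = 144*(1/286) = 72/143 ≈ 0.50350)
g(13)*W(-12) + p = 13*1 + 72/143 = 13 + 72/143 = 1931/143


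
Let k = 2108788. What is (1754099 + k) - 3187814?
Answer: 675073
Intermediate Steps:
(1754099 + k) - 3187814 = (1754099 + 2108788) - 3187814 = 3862887 - 3187814 = 675073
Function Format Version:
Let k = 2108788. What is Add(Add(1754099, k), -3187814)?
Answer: 675073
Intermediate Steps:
Add(Add(1754099, k), -3187814) = Add(Add(1754099, 2108788), -3187814) = Add(3862887, -3187814) = 675073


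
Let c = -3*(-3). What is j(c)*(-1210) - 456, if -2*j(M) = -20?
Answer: -12556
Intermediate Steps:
c = 9
j(M) = 10 (j(M) = -½*(-20) = 10)
j(c)*(-1210) - 456 = 10*(-1210) - 456 = -12100 - 456 = -12556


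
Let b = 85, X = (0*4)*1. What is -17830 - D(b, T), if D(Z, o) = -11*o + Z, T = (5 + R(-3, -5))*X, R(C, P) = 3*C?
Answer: -17915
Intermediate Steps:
X = 0 (X = 0*1 = 0)
T = 0 (T = (5 + 3*(-3))*0 = (5 - 9)*0 = -4*0 = 0)
D(Z, o) = Z - 11*o
-17830 - D(b, T) = -17830 - (85 - 11*0) = -17830 - (85 + 0) = -17830 - 1*85 = -17830 - 85 = -17915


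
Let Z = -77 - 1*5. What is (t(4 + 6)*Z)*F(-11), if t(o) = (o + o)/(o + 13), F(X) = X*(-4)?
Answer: -72160/23 ≈ -3137.4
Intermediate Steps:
F(X) = -4*X
Z = -82 (Z = -77 - 5 = -82)
t(o) = 2*o/(13 + o) (t(o) = (2*o)/(13 + o) = 2*o/(13 + o))
(t(4 + 6)*Z)*F(-11) = ((2*(4 + 6)/(13 + (4 + 6)))*(-82))*(-4*(-11)) = ((2*10/(13 + 10))*(-82))*44 = ((2*10/23)*(-82))*44 = ((2*10*(1/23))*(-82))*44 = ((20/23)*(-82))*44 = -1640/23*44 = -72160/23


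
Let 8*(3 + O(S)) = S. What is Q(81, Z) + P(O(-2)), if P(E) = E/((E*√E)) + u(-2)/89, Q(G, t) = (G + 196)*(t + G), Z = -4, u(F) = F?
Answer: 1898279/89 - 2*I*√13/13 ≈ 21329.0 - 0.5547*I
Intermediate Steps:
O(S) = -3 + S/8
Q(G, t) = (196 + G)*(G + t)
P(E) = -2/89 + E^(-½) (P(E) = E/((E*√E)) - 2/89 = E/(E^(3/2)) - 2*1/89 = E/E^(3/2) - 2/89 = E^(-½) - 2/89 = -2/89 + E^(-½))
Q(81, Z) + P(O(-2)) = (81² + 196*81 + 196*(-4) + 81*(-4)) + (-2/89 + (-3 + (⅛)*(-2))^(-½)) = (6561 + 15876 - 784 - 324) + (-2/89 + (-3 - ¼)^(-½)) = 21329 + (-2/89 + (-13/4)^(-½)) = 21329 + (-2/89 - 2*I*√13/13) = 1898279/89 - 2*I*√13/13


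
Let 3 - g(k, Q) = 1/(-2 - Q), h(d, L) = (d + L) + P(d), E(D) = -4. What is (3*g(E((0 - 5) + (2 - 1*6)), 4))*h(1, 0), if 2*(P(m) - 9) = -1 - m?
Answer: 171/2 ≈ 85.500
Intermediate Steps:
P(m) = 17/2 - m/2 (P(m) = 9 + (-1 - m)/2 = 9 + (-½ - m/2) = 17/2 - m/2)
h(d, L) = 17/2 + L + d/2 (h(d, L) = (d + L) + (17/2 - d/2) = (L + d) + (17/2 - d/2) = 17/2 + L + d/2)
g(k, Q) = 3 - 1/(-2 - Q)
(3*g(E((0 - 5) + (2 - 1*6)), 4))*h(1, 0) = (3*((7 + 3*4)/(2 + 4)))*(17/2 + 0 + (½)*1) = (3*((7 + 12)/6))*(17/2 + 0 + ½) = (3*((⅙)*19))*9 = (3*(19/6))*9 = (19/2)*9 = 171/2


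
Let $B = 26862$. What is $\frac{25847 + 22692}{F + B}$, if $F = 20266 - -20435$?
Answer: $\frac{48539}{67563} \approx 0.71843$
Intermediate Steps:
$F = 40701$ ($F = 20266 + 20435 = 40701$)
$\frac{25847 + 22692}{F + B} = \frac{25847 + 22692}{40701 + 26862} = \frac{48539}{67563}$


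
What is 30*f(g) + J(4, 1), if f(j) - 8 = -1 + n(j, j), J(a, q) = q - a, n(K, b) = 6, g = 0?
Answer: 387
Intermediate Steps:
f(j) = 13 (f(j) = 8 + (-1 + 6) = 8 + 5 = 13)
30*f(g) + J(4, 1) = 30*13 + (1 - 1*4) = 390 + (1 - 4) = 390 - 3 = 387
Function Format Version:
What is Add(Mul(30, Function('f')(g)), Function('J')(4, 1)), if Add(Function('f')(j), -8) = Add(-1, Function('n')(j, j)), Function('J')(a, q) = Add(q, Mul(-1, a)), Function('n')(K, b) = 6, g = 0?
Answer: 387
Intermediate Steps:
Function('f')(j) = 13 (Function('f')(j) = Add(8, Add(-1, 6)) = Add(8, 5) = 13)
Add(Mul(30, Function('f')(g)), Function('J')(4, 1)) = Add(Mul(30, 13), Add(1, Mul(-1, 4))) = Add(390, Add(1, -4)) = Add(390, -3) = 387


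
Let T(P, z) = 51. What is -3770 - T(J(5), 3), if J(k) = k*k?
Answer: -3821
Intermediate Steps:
J(k) = k²
-3770 - T(J(5), 3) = -3770 - 1*51 = -3770 - 51 = -3821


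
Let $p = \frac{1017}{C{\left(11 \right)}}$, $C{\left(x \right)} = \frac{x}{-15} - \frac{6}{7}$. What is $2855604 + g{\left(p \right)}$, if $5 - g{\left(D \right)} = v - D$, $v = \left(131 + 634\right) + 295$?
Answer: $\frac{476602898}{167} \approx 2.8539 \cdot 10^{6}$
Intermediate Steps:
$C{\left(x \right)} = - \frac{6}{7} - \frac{x}{15}$ ($C{\left(x \right)} = x \left(- \frac{1}{15}\right) - \frac{6}{7} = - \frac{x}{15} - \frac{6}{7} = - \frac{6}{7} - \frac{x}{15}$)
$p = - \frac{106785}{167}$ ($p = \frac{1017}{- \frac{6}{7} - \frac{11}{15}} = \frac{1017}{- \frac{167}{105}} = 1017 \left(- \frac{105}{167}\right) = - \frac{106785}{167} \approx -639.43$)
$v = 1060$ ($v = 765 + 295 = 1060$)
$g{\left(D \right)} = -1055 + D$ ($g{\left(D \right)} = 5 - \left(1060 - D\right) = 5 + \left(-1060 + D\right) = -1055 + D$)
$2855604 + g{\left(p \right)} = 2855604 - \frac{282970}{167} = \frac{476602898}{167}$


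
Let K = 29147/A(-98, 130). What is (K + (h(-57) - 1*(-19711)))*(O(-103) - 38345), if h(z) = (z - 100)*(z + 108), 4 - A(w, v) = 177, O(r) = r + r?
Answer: -76934110395/173 ≈ -4.4471e+8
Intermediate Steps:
O(r) = 2*r
A(w, v) = -173 (A(w, v) = 4 - 1*177 = 4 - 177 = -173)
h(z) = (-100 + z)*(108 + z)
K = -29147/173 (K = 29147/(-173) = 29147*(-1/173) = -29147/173 ≈ -168.48)
(K + (h(-57) - 1*(-19711)))*(O(-103) - 38345) = (-29147/173 + ((-10800 + (-57)**2 + 8*(-57)) - 1*(-19711)))*(2*(-103) - 38345) = (-29147/173 + ((-10800 + 3249 - 456) + 19711))*(-206 - 38345) = (-29147/173 + (-8007 + 19711))*(-38551) = (-29147/173 + 11704)*(-38551) = (1995645/173)*(-38551) = -76934110395/173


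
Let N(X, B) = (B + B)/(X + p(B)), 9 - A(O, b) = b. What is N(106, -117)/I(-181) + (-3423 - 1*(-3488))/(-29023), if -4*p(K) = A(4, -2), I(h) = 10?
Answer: -13716989/59932495 ≈ -0.22887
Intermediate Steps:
A(O, b) = 9 - b
p(K) = -11/4 (p(K) = -(9 - 1*(-2))/4 = -(9 + 2)/4 = -¼*11 = -11/4)
N(X, B) = 2*B/(-11/4 + X) (N(X, B) = (B + B)/(X - 11/4) = (2*B)/(-11/4 + X) = 2*B/(-11/4 + X))
N(106, -117)/I(-181) + (-3423 - 1*(-3488))/(-29023) = (8*(-117)/(-11 + 4*106))/10 + (-3423 - 1*(-3488))/(-29023) = (8*(-117)/(-11 + 424))*(⅒) + (-3423 + 3488)*(-1/29023) = (8*(-117)/413)*(⅒) + 65*(-1/29023) = (8*(-117)*(1/413))*(⅒) - 65/29023 = -936/413*⅒ - 65/29023 = -468/2065 - 65/29023 = -13716989/59932495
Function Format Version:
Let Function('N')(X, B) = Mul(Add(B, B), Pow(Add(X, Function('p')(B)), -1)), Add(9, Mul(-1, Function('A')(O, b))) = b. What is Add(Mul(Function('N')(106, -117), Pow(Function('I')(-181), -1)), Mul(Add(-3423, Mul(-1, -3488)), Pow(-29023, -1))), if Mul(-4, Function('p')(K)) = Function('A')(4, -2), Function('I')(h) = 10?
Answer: Rational(-13716989, 59932495) ≈ -0.22887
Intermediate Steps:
Function('A')(O, b) = Add(9, Mul(-1, b))
Function('p')(K) = Rational(-11, 4) (Function('p')(K) = Mul(Rational(-1, 4), Add(9, Mul(-1, -2))) = Mul(Rational(-1, 4), Add(9, 2)) = Mul(Rational(-1, 4), 11) = Rational(-11, 4))
Function('N')(X, B) = Mul(2, B, Pow(Add(Rational(-11, 4), X), -1)) (Function('N')(X, B) = Mul(Add(B, B), Pow(Add(X, Rational(-11, 4)), -1)) = Mul(Mul(2, B), Pow(Add(Rational(-11, 4), X), -1)) = Mul(2, B, Pow(Add(Rational(-11, 4), X), -1)))
Add(Mul(Function('N')(106, -117), Pow(Function('I')(-181), -1)), Mul(Add(-3423, Mul(-1, -3488)), Pow(-29023, -1))) = Add(Mul(Mul(8, -117, Pow(Add(-11, Mul(4, 106)), -1)), Pow(10, -1)), Mul(Add(-3423, Mul(-1, -3488)), Pow(-29023, -1))) = Add(Mul(Mul(8, -117, Pow(Add(-11, 424), -1)), Rational(1, 10)), Mul(Add(-3423, 3488), Rational(-1, 29023))) = Add(Mul(Mul(8, -117, Pow(413, -1)), Rational(1, 10)), Mul(65, Rational(-1, 29023))) = Add(Mul(Mul(8, -117, Rational(1, 413)), Rational(1, 10)), Rational(-65, 29023)) = Add(Mul(Rational(-936, 413), Rational(1, 10)), Rational(-65, 29023)) = Add(Rational(-468, 2065), Rational(-65, 29023)) = Rational(-13716989, 59932495)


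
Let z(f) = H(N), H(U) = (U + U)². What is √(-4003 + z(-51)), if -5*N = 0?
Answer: I*√4003 ≈ 63.269*I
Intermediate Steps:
N = 0 (N = -⅕*0 = 0)
H(U) = 4*U² (H(U) = (2*U)² = 4*U²)
z(f) = 0 (z(f) = 4*0² = 4*0 = 0)
√(-4003 + z(-51)) = √(-4003 + 0) = √(-4003) = I*√4003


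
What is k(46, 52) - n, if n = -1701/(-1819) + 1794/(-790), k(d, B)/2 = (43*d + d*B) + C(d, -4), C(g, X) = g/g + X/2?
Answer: 6279256438/718505 ≈ 8739.3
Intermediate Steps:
C(g, X) = 1 + X/2 (C(g, X) = 1 + X*(1/2) = 1 + X/2)
k(d, B) = -2 + 86*d + 2*B*d (k(d, B) = 2*((43*d + d*B) + (1 + (1/2)*(-4))) = 2*((43*d + B*d) + (1 - 2)) = 2*((43*d + B*d) - 1) = 2*(-1 + 43*d + B*d) = -2 + 86*d + 2*B*d)
n = -959748/718505 (n = -1701*(-1/1819) + 1794*(-1/790) = 1701/1819 - 897/395 = -959748/718505 ≈ -1.3358)
k(46, 52) - n = (-2 + 86*46 + 2*52*46) - 1*(-959748/718505) = (-2 + 3956 + 4784) + 959748/718505 = 8738 + 959748/718505 = 6279256438/718505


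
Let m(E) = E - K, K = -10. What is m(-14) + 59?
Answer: 55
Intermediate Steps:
m(E) = 10 + E (m(E) = E - 1*(-10) = E + 10 = 10 + E)
m(-14) + 59 = (10 - 14) + 59 = -4 + 59 = 55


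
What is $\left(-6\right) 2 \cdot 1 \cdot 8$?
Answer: $-96$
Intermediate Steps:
$\left(-6\right) 2 \cdot 1 \cdot 8 = \left(-12\right) 1 \cdot 8 = \left(-12\right) 8 = -96$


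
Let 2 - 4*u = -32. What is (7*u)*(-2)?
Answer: -119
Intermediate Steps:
u = 17/2 (u = ½ - ¼*(-32) = ½ + 8 = 17/2 ≈ 8.5000)
(7*u)*(-2) = (7*(17/2))*(-2) = (119/2)*(-2) = -119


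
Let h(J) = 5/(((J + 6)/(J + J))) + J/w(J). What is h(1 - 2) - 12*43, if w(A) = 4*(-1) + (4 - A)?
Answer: -519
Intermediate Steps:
w(A) = -A (w(A) = -4 + (4 - A) = -A)
h(J) = -1 + 10*J/(6 + J) (h(J) = 5/(((J + 6)/(J + J))) + J/((-J)) = 5/(((6 + J)/((2*J)))) + J*(-1/J) = 5/(((6 + J)*(1/(2*J)))) - 1 = 5/(((6 + J)/(2*J))) - 1 = 5*(2*J/(6 + J)) - 1 = 10*J/(6 + J) - 1 = -1 + 10*J/(6 + J))
h(1 - 2) - 12*43 = 3*(-2 + 3*(1 - 2))/(6 + (1 - 2)) - 12*43 = 3*(-2 + 3*(-1))/(6 - 1) - 516 = 3*(-2 - 3)/5 - 516 = 3*(⅕)*(-5) - 516 = -3 - 516 = -519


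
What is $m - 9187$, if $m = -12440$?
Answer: $-21627$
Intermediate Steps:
$m - 9187 = -12440 - 9187 = -21627$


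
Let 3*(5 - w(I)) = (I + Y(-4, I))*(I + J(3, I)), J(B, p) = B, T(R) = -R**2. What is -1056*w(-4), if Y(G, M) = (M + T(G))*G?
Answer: -32032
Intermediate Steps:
Y(G, M) = G*(M - G**2) (Y(G, M) = (M - G**2)*G = G*(M - G**2))
w(I) = 5 - (3 + I)*(64 - 3*I)/3 (w(I) = 5 - (I - 4*(I - 1*(-4)**2))*(I + 3)/3 = 5 - (I - 4*(I - 1*16))*(3 + I)/3 = 5 - (I - 4*(I - 16))*(3 + I)/3 = 5 - (I - 4*(-16 + I))*(3 + I)/3 = 5 - (I + (64 - 4*I))*(3 + I)/3 = 5 - (64 - 3*I)*(3 + I)/3 = 5 - (3 + I)*(64 - 3*I)/3)
-1056*w(-4) = -1056*(-59 + (-4)**2 - 55/3*(-4)) = -1056*(-59 + 16 + 220/3) = -1056*91/3 = -32032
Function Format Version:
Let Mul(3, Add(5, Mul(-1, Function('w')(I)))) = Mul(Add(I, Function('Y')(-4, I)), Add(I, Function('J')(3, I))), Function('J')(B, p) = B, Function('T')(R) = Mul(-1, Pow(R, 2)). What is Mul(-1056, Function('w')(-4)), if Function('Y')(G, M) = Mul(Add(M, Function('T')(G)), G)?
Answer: -32032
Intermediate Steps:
Function('Y')(G, M) = Mul(G, Add(M, Mul(-1, Pow(G, 2)))) (Function('Y')(G, M) = Mul(Add(M, Mul(-1, Pow(G, 2))), G) = Mul(G, Add(M, Mul(-1, Pow(G, 2)))))
Function('w')(I) = Add(5, Mul(Rational(-1, 3), Add(3, I), Add(64, Mul(-3, I)))) (Function('w')(I) = Add(5, Mul(Rational(-1, 3), Mul(Add(I, Mul(-4, Add(I, Mul(-1, Pow(-4, 2))))), Add(I, 3)))) = Add(5, Mul(Rational(-1, 3), Mul(Add(I, Mul(-4, Add(I, Mul(-1, 16)))), Add(3, I)))) = Add(5, Mul(Rational(-1, 3), Mul(Add(I, Mul(-4, Add(I, -16))), Add(3, I)))) = Add(5, Mul(Rational(-1, 3), Mul(Add(I, Mul(-4, Add(-16, I))), Add(3, I)))) = Add(5, Mul(Rational(-1, 3), Mul(Add(I, Add(64, Mul(-4, I))), Add(3, I)))) = Add(5, Mul(Rational(-1, 3), Mul(Add(64, Mul(-3, I)), Add(3, I)))) = Add(5, Mul(Rational(-1, 3), Mul(Add(3, I), Add(64, Mul(-3, I))))) = Add(5, Mul(Rational(-1, 3), Add(3, I), Add(64, Mul(-3, I)))))
Mul(-1056, Function('w')(-4)) = Mul(-1056, Add(-59, Pow(-4, 2), Mul(Rational(-55, 3), -4))) = Mul(-1056, Add(-59, 16, Rational(220, 3))) = Mul(-1056, Rational(91, 3)) = -32032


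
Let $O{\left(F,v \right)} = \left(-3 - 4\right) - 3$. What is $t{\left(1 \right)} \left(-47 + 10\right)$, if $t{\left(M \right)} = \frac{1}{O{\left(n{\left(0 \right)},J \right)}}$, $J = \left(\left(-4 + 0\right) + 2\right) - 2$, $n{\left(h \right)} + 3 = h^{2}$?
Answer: $\frac{37}{10} \approx 3.7$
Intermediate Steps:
$n{\left(h \right)} = -3 + h^{2}$
$J = -4$ ($J = \left(-4 + 2\right) - 2 = -2 - 2 = -4$)
$O{\left(F,v \right)} = -10$ ($O{\left(F,v \right)} = -7 - 3 = -10$)
$t{\left(M \right)} = - \frac{1}{10}$ ($t{\left(M \right)} = \frac{1}{-10} = - \frac{1}{10}$)
$t{\left(1 \right)} \left(-47 + 10\right) = - \frac{-47 + 10}{10} = \left(- \frac{1}{10}\right) \left(-37\right) = \frac{37}{10}$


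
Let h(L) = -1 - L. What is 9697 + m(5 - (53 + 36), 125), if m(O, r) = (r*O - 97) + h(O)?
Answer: -817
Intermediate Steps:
m(O, r) = -98 - O + O*r (m(O, r) = (r*O - 97) + (-1 - O) = (O*r - 97) + (-1 - O) = (-97 + O*r) + (-1 - O) = -98 - O + O*r)
9697 + m(5 - (53 + 36), 125) = 9697 + (-98 - (5 - (53 + 36)) + (5 - (53 + 36))*125) = 9697 + (-98 - (5 - 1*89) + (5 - 1*89)*125) = 9697 + (-98 - (5 - 89) + (5 - 89)*125) = 9697 + (-98 - 1*(-84) - 84*125) = 9697 + (-98 + 84 - 10500) = 9697 - 10514 = -817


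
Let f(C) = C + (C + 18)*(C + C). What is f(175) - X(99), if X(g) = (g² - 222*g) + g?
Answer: 79803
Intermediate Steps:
X(g) = g² - 221*g
f(C) = C + 2*C*(18 + C) (f(C) = C + (18 + C)*(2*C) = C + 2*C*(18 + C))
f(175) - X(99) = 175*(37 + 2*175) - 99*(-221 + 99) = 175*(37 + 350) - 99*(-122) = 175*387 - 1*(-12078) = 67725 + 12078 = 79803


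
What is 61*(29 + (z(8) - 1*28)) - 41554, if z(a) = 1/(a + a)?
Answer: -663827/16 ≈ -41489.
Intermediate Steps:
z(a) = 1/(2*a)
61*(29 + (z(8) - 1*28)) - 41554 = 61*(29 + ((½)/8 - 1*28)) - 41554 = 61*(29 + ((½)*(⅛) - 28)) - 41554 = 61*(29 + (1/16 - 28)) - 41554 = 61*(29 - 447/16) - 41554 = 61*(17/16) - 41554 = 1037/16 - 41554 = -663827/16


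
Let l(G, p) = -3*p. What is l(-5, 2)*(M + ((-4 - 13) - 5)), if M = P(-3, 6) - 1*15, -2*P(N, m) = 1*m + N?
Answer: 231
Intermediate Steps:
P(N, m) = -N/2 - m/2 (P(N, m) = -(1*m + N)/2 = -(m + N)/2 = -(N + m)/2 = -N/2 - m/2)
M = -33/2 (M = (-½*(-3) - ½*6) - 1*15 = (3/2 - 3) - 15 = -3/2 - 15 = -33/2 ≈ -16.500)
l(-5, 2)*(M + ((-4 - 13) - 5)) = (-3*2)*(-33/2 + ((-4 - 13) - 5)) = -6*(-33/2 + (-17 - 5)) = -6*(-33/2 - 22) = -6*(-77/2) = 231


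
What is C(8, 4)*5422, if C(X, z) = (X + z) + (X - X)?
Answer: 65064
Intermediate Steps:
C(X, z) = X + z (C(X, z) = (X + z) + 0 = X + z)
C(8, 4)*5422 = (8 + 4)*5422 = 12*5422 = 65064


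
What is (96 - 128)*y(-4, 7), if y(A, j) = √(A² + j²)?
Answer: -32*√65 ≈ -257.99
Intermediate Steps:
(96 - 128)*y(-4, 7) = (96 - 128)*√((-4)² + 7²) = -32*√(16 + 49) = -32*√65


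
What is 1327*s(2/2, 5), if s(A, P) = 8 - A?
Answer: 9289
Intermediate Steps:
1327*s(2/2, 5) = 1327*(8 - 2/2) = 1327*(8 - 1*1) = 1327*(8 - 1) = 1327*7 = 9289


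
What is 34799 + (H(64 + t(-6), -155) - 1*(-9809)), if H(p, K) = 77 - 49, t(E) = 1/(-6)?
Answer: 44636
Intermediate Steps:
t(E) = -⅙
H(p, K) = 28
34799 + (H(64 + t(-6), -155) - 1*(-9809)) = 34799 + (28 - 1*(-9809)) = 34799 + (28 + 9809) = 34799 + 9837 = 44636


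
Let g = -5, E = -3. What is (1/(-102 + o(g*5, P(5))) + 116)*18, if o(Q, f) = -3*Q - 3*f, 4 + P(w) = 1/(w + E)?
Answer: 22956/11 ≈ 2086.9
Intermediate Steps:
P(w) = -4 + 1/(-3 + w) (P(w) = -4 + 1/(w - 3) = -4 + 1/(-3 + w))
(1/(-102 + o(g*5, P(5))) + 116)*18 = (1/(-102 + (-(-15)*5 - 3*(13 - 4*5)/(-3 + 5))) + 116)*18 = (1/(-102 + (-3*(-25) - 3*(13 - 20)/2)) + 116)*18 = (1/(-102 + (75 - 3*(-7)/2)) + 116)*18 = (1/(-102 + (75 - 3*(-7/2))) + 116)*18 = (1/(-102 + (75 + 21/2)) + 116)*18 = (1/(-102 + 171/2) + 116)*18 = (1/(-33/2) + 116)*18 = (-2/33 + 116)*18 = (3826/33)*18 = 22956/11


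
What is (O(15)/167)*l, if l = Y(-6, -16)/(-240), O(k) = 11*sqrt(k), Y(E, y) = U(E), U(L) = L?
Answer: 11*sqrt(15)/6680 ≈ 0.0063777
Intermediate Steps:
Y(E, y) = E
l = 1/40 (l = -6/(-240) = -6*(-1/240) = 1/40 ≈ 0.025000)
(O(15)/167)*l = ((11*sqrt(15))/167)*(1/40) = ((11*sqrt(15))*(1/167))*(1/40) = (11*sqrt(15)/167)*(1/40) = 11*sqrt(15)/6680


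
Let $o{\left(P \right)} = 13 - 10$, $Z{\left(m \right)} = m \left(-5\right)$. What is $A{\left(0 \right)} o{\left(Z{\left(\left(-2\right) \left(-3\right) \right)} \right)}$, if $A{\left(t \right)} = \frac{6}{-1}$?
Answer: $-18$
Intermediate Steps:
$Z{\left(m \right)} = - 5 m$
$o{\left(P \right)} = 3$ ($o{\left(P \right)} = 13 - 10 = 3$)
$A{\left(t \right)} = -6$ ($A{\left(t \right)} = 6 \left(-1\right) = -6$)
$A{\left(0 \right)} o{\left(Z{\left(\left(-2\right) \left(-3\right) \right)} \right)} = \left(-6\right) 3 = -18$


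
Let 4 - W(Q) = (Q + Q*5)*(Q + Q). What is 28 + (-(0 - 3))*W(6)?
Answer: -1256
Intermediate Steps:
W(Q) = 4 - 12*Q**2 (W(Q) = 4 - (Q + Q*5)*(Q + Q) = 4 - (Q + 5*Q)*2*Q = 4 - 6*Q*2*Q = 4 - 12*Q**2)
28 + (-(0 - 3))*W(6) = 28 + (-(0 - 3))*(4 - 12*6**2) = 28 + (-1*(-3))*(4 - 12*36) = 28 + 3*(4 - 432) = 28 + 3*(-428) = 28 - 1284 = -1256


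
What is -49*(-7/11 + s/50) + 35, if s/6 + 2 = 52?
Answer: -2506/11 ≈ -227.82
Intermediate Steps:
s = 300 (s = -12 + 6*52 = -12 + 312 = 300)
-49*(-7/11 + s/50) + 35 = -49*(-7/11 + 300/50) + 35 = -49*(-7*1/11 + 300*(1/50)) + 35 = -49*(-7/11 + 6) + 35 = -49*59/11 + 35 = -2891/11 + 35 = -2506/11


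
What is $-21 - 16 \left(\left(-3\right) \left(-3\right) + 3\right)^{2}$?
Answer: $-2325$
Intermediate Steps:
$-21 - 16 \left(\left(-3\right) \left(-3\right) + 3\right)^{2} = -21 - 16 \left(9 + 3\right)^{2} = -21 - 16 \cdot 12^{2} = -21 - 2304 = -2325$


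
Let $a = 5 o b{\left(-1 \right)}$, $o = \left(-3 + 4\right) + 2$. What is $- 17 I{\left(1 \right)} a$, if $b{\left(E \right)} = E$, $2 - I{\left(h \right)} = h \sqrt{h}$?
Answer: $255$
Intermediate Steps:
$I{\left(h \right)} = 2 - h^{\frac{3}{2}}$ ($I{\left(h \right)} = 2 - h \sqrt{h} = 2 - h^{\frac{3}{2}}$)
$o = 3$ ($o = 1 + 2 = 3$)
$a = -15$ ($a = 5 \cdot 3 \left(-1\right) = 15 \left(-1\right) = -15$)
$- 17 I{\left(1 \right)} a = - 17 \left(2 - 1^{\frac{3}{2}}\right) \left(-15\right) = - 17 \left(2 - 1\right) \left(-15\right) = \left(-17\right) 1 \left(-15\right) = \left(-17\right) \left(-15\right) = 255$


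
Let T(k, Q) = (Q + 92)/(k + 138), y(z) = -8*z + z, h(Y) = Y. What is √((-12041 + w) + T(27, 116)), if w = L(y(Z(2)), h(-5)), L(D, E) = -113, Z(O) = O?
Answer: I*√330858330/165 ≈ 110.24*I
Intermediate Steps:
y(z) = -7*z
T(k, Q) = (92 + Q)/(138 + k)
w = -113
√((-12041 + w) + T(27, 116)) = √((-12041 - 113) + (92 + 116)/(138 + 27)) = √(-12154 + 208/165) = √(-2005202/165) = I*√330858330/165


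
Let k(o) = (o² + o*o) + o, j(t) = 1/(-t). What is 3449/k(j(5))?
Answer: -86225/3 ≈ -28742.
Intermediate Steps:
j(t) = -1/t
k(o) = o + 2*o² (k(o) = (o² + o²) + o = 2*o² + o = o + 2*o²)
3449/k(j(5)) = 3449/(((-1/5)*(1 + 2*(-1/5)))) = 3449/(((-1*⅕)*(1 + 2*(-1*⅕)))) = 3449/((-(1 + 2*(-⅕))/5)) = 3449/((-(1 - ⅖)/5)) = 3449/((-⅕*⅗)) = 3449/(-3/25) = 3449*(-25/3) = -86225/3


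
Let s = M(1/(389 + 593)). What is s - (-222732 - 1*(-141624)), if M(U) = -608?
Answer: 80500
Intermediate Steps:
s = -608
s - (-222732 - 1*(-141624)) = -608 - (-222732 - 1*(-141624)) = -608 - (-222732 + 141624) = -608 - 1*(-81108) = -608 + 81108 = 80500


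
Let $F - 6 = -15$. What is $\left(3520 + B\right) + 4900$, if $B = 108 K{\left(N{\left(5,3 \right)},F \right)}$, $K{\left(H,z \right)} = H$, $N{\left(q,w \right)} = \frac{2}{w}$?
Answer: $8492$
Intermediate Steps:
$F = -9$ ($F = 6 - 15 = -9$)
$B = 72$ ($B = 108 \cdot \frac{2}{3} = 72$)
$\left(3520 + B\right) + 4900 = \left(3520 + 72\right) + 4900 = 3592 + 4900 = 8492$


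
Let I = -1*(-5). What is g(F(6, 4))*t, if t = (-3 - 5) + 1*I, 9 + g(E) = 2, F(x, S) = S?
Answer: 21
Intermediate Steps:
I = 5
g(E) = -7 (g(E) = -9 + 2 = -7)
t = -3 (t = (-3 - 5) + 1*5 = -8 + 5 = -3)
g(F(6, 4))*t = -7*(-3) = 21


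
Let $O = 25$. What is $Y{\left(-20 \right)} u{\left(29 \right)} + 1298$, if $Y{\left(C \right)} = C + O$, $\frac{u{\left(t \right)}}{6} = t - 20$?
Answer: $1568$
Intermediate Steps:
$u{\left(t \right)} = -120 + 6 t$ ($u{\left(t \right)} = 6 \left(t - 20\right) = 6 \left(-20 + t\right) = -120 + 6 t$)
$Y{\left(C \right)} = 25 + C$ ($Y{\left(C \right)} = C + 25 = 25 + C$)
$Y{\left(-20 \right)} u{\left(29 \right)} + 1298 = \left(25 - 20\right) \left(-120 + 6 \cdot 29\right) + 1298 = 5 \left(-120 + 174\right) + 1298 = 5 \cdot 54 + 1298 = 270 + 1298 = 1568$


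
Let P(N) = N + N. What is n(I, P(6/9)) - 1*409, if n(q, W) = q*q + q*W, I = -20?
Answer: -107/3 ≈ -35.667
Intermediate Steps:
P(N) = 2*N
n(q, W) = q**2 + W*q
n(I, P(6/9)) - 1*409 = -20*(2*(6/9) - 20) - 1*409 = -20*(2*(6*(1/9)) - 20) - 409 = -20*(2*(2/3) - 20) - 409 = -20*(4/3 - 20) - 409 = -20*(-56/3) - 409 = 1120/3 - 409 = -107/3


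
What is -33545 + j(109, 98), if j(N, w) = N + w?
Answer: -33338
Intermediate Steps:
-33545 + j(109, 98) = -33545 + (109 + 98) = -33545 + 207 = -33338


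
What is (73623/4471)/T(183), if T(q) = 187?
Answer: 6693/76007 ≈ 0.088058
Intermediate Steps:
(73623/4471)/T(183) = (73623/4471)/187 = (73623*(1/4471))*(1/187) = (73623/4471)*(1/187) = 6693/76007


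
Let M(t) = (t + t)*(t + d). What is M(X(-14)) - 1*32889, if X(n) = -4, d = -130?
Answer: -31817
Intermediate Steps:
M(t) = 2*t*(-130 + t) (M(t) = (t + t)*(t - 130) = (2*t)*(-130 + t) = 2*t*(-130 + t))
M(X(-14)) - 1*32889 = 2*(-4)*(-130 - 4) - 1*32889 = 2*(-4)*(-134) - 32889 = 1072 - 32889 = -31817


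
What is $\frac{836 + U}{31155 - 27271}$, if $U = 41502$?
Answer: $\frac{21169}{1942} \approx 10.901$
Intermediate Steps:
$\frac{836 + U}{31155 - 27271} = \frac{836 + 41502}{31155 - 27271} = \frac{42338}{3884} = 42338 \cdot \frac{1}{3884} = \frac{21169}{1942}$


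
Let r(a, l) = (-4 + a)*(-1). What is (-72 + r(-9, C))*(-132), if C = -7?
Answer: 7788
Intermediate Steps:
r(a, l) = 4 - a
(-72 + r(-9, C))*(-132) = (-72 + (4 - 1*(-9)))*(-132) = (-72 + (4 + 9))*(-132) = (-72 + 13)*(-132) = -59*(-132) = 7788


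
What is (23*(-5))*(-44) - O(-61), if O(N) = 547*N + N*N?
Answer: 34706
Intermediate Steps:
O(N) = N² + 547*N (O(N) = 547*N + N² = N² + 547*N)
(23*(-5))*(-44) - O(-61) = (23*(-5))*(-44) - (-61)*(547 - 61) = -115*(-44) - (-61)*486 = 5060 - 1*(-29646) = 5060 + 29646 = 34706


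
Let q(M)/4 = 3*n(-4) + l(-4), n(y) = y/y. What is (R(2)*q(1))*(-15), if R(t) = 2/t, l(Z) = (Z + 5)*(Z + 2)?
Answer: -60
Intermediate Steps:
l(Z) = (2 + Z)*(5 + Z) (l(Z) = (5 + Z)*(2 + Z) = (2 + Z)*(5 + Z))
n(y) = 1
q(M) = 4 (q(M) = 4*(3*1 + (10 + (-4)² + 7*(-4))) = 4*(3 + (10 + 16 - 28)) = 4*(3 - 2) = 4*1 = 4)
(R(2)*q(1))*(-15) = ((2/2)*4)*(-15) = ((2*(½))*4)*(-15) = (1*4)*(-15) = 4*(-15) = -60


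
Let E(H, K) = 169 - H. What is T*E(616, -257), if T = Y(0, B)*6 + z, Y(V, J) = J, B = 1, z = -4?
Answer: -894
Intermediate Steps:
T = 2 (T = 1*6 - 4 = 6 - 4 = 2)
T*E(616, -257) = 2*(169 - 1*616) = 2*(169 - 616) = 2*(-447) = -894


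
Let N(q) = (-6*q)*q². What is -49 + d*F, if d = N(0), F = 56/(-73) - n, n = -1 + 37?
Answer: -49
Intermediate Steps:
n = 36
F = -2684/73 (F = 56/(-73) - 1*36 = 56*(-1/73) - 36 = -56/73 - 36 = -2684/73 ≈ -36.767)
N(q) = -6*q³
d = 0 (d = -6*0³ = -6*0 = 0)
-49 + d*F = -49 + 0*(-2684/73) = -49 + 0 = -49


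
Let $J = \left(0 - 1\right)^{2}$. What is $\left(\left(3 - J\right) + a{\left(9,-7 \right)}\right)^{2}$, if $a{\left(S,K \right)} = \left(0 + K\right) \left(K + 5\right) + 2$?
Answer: $324$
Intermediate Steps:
$J = 1$ ($J = \left(-1\right)^{2} = 1$)
$a{\left(S,K \right)} = 2 + K \left(5 + K\right)$ ($a{\left(S,K \right)} = K \left(5 + K\right) + 2 = 2 + K \left(5 + K\right)$)
$\left(\left(3 - J\right) + a{\left(9,-7 \right)}\right)^{2} = \left(\left(3 - 1\right) + \left(2 + \left(-7\right)^{2} + 5 \left(-7\right)\right)\right)^{2} = \left(\left(3 - 1\right) + \left(2 + 49 - 35\right)\right)^{2} = \left(2 + 16\right)^{2} = 18^{2} = 324$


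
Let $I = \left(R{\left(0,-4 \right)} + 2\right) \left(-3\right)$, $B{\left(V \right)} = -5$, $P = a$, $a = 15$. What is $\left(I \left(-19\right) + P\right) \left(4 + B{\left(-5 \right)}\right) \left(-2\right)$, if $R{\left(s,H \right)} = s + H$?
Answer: $-198$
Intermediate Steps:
$P = 15$
$R{\left(s,H \right)} = H + s$
$I = 6$ ($I = \left(\left(-4 + 0\right) + 2\right) \left(-3\right) = \left(-4 + 2\right) \left(-3\right) = \left(-2\right) \left(-3\right) = 6$)
$\left(I \left(-19\right) + P\right) \left(4 + B{\left(-5 \right)}\right) \left(-2\right) = \left(6 \left(-19\right) + 15\right) \left(4 - 5\right) \left(-2\right) = \left(-114 + 15\right) \left(\left(-1\right) \left(-2\right)\right) = \left(-99\right) 2 = -198$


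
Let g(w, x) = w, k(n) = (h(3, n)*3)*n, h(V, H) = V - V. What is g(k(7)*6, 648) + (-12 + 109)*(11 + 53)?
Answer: 6208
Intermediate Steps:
h(V, H) = 0
k(n) = 0 (k(n) = (0*3)*n = 0*n = 0)
g(k(7)*6, 648) + (-12 + 109)*(11 + 53) = 0*6 + (-12 + 109)*(11 + 53) = 0 + 97*64 = 0 + 6208 = 6208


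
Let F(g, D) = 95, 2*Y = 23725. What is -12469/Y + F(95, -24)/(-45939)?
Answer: -1147880657/1089902775 ≈ -1.0532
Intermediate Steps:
Y = 23725/2 (Y = (½)*23725 = 23725/2 ≈ 11863.)
-12469/Y + F(95, -24)/(-45939) = -12469/23725/2 + 95/(-45939) = -12469*2/23725 + 95*(-1/45939) = -24938/23725 - 95/45939 = -1147880657/1089902775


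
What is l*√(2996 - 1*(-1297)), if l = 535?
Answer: 4815*√53 ≈ 35054.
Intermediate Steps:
l*√(2996 - 1*(-1297)) = 535*√(2996 - 1*(-1297)) = 535*√(2996 + 1297) = 535*√4293 = 535*(9*√53) = 4815*√53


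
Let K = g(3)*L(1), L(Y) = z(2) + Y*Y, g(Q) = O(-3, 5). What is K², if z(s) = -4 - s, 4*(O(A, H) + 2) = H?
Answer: 225/16 ≈ 14.063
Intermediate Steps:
O(A, H) = -2 + H/4
g(Q) = -¾ (g(Q) = -2 + (¼)*5 = -2 + 5/4 = -¾)
L(Y) = -6 + Y² (L(Y) = (-4 - 1*2) + Y*Y = (-4 - 2) + Y² = -6 + Y²)
K = 15/4 (K = -3*(-6 + 1²)/4 = -3*(-6 + 1)/4 = -¾*(-5) = 15/4 ≈ 3.7500)
K² = (15/4)² = 225/16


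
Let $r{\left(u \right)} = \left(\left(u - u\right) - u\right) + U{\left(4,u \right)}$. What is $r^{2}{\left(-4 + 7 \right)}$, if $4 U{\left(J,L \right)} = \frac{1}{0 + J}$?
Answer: $\frac{2209}{256} \approx 8.6289$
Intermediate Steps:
$U{\left(J,L \right)} = \frac{1}{4 J}$ ($U{\left(J,L \right)} = \frac{1}{4 \left(0 + J\right)} = \frac{1}{4 J}$)
$r{\left(u \right)} = \frac{1}{16} - u$ ($r{\left(u \right)} = \left(\left(u - u\right) - u\right) + \frac{1}{4 \cdot 4} = \left(0 - u\right) + \frac{1}{4} \cdot \frac{1}{4} = - u + \frac{1}{16} = \frac{1}{16} - u$)
$r^{2}{\left(-4 + 7 \right)} = \left(\frac{1}{16} - \left(-4 + 7\right)\right)^{2} = \left(\frac{1}{16} - 3\right)^{2} = \left(- \frac{47}{16}\right)^{2} = \frac{2209}{256}$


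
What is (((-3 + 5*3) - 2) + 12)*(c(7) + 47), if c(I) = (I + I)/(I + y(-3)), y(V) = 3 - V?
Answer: 13750/13 ≈ 1057.7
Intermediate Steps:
c(I) = 2*I/(6 + I) (c(I) = (I + I)/(I + (3 - 1*(-3))) = (2*I)/(I + (3 + 3)) = (2*I)/(I + 6) = (2*I)/(6 + I) = 2*I/(6 + I))
(((-3 + 5*3) - 2) + 12)*(c(7) + 47) = (((-3 + 5*3) - 2) + 12)*(2*7/(6 + 7) + 47) = (((-3 + 15) - 2) + 12)*(2*7/13 + 47) = ((12 - 2) + 12)*(2*7*(1/13) + 47) = (10 + 12)*(14/13 + 47) = 22*(625/13) = 13750/13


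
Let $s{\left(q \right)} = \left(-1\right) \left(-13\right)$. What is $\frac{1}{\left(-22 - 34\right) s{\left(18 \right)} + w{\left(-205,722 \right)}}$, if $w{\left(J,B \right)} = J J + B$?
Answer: $\frac{1}{42019} \approx 2.3799 \cdot 10^{-5}$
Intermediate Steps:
$w{\left(J,B \right)} = B + J^{2}$ ($w{\left(J,B \right)} = J^{2} + B = B + J^{2}$)
$s{\left(q \right)} = 13$
$\frac{1}{\left(-22 - 34\right) s{\left(18 \right)} + w{\left(-205,722 \right)}} = \frac{1}{\left(-22 - 34\right) 13 + \left(722 + \left(-205\right)^{2}\right)} = \frac{1}{\left(-56\right) 13 + \left(722 + 42025\right)} = \frac{1}{-728 + 42747} = \frac{1}{42019}$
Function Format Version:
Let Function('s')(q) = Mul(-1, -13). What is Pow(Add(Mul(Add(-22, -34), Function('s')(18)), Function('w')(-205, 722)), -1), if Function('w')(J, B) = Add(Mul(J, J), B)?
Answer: Rational(1, 42019) ≈ 2.3799e-5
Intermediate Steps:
Function('w')(J, B) = Add(B, Pow(J, 2)) (Function('w')(J, B) = Add(Pow(J, 2), B) = Add(B, Pow(J, 2)))
Function('s')(q) = 13
Pow(Add(Mul(Add(-22, -34), Function('s')(18)), Function('w')(-205, 722)), -1) = Pow(Add(Mul(Add(-22, -34), 13), Add(722, Pow(-205, 2))), -1) = Pow(Add(Mul(-56, 13), Add(722, 42025)), -1) = Pow(Add(-728, 42747), -1) = Pow(42019, -1) = Rational(1, 42019)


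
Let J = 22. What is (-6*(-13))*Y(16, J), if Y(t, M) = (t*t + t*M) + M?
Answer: 49140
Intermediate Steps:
Y(t, M) = M + t² + M*t (Y(t, M) = (t² + M*t) + M = M + t² + M*t)
(-6*(-13))*Y(16, J) = (-6*(-13))*(22 + 16² + 22*16) = 78*(22 + 256 + 352) = 78*630 = 49140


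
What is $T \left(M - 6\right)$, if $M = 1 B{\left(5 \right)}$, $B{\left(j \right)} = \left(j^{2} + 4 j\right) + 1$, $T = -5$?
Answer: $-200$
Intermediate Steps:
$B{\left(j \right)} = 1 + j^{2} + 4 j$
$M = 46$ ($M = 1 \left(1 + 5^{2} + 4 \cdot 5\right) = 1 \left(1 + 25 + 20\right) = 1 \cdot 46 = 46$)
$T \left(M - 6\right) = - 5 \left(46 - 6\right) = \left(-5\right) 40 = -200$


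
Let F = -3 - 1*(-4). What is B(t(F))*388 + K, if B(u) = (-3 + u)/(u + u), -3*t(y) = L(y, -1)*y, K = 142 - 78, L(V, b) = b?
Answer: -1488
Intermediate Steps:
F = 1 (F = -3 + 4 = 1)
K = 64
t(y) = y/3 (t(y) = -(-1)*y/3 = y/3)
B(u) = (-3 + u)/(2*u) (B(u) = (-3 + u)/((2*u)) = (-3 + u)*(1/(2*u)) = (-3 + u)/(2*u))
B(t(F))*388 + K = ((-3 + (⅓)*1)/(2*(((⅓)*1))))*388 + 64 = ((-3 + ⅓)/(2*(⅓)))*388 + 64 = ((½)*3*(-8/3))*388 + 64 = -4*388 + 64 = -1552 + 64 = -1488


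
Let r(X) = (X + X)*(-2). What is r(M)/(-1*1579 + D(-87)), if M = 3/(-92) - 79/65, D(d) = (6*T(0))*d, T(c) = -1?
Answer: -7463/1580215 ≈ -0.0047228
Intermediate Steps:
D(d) = -6*d (D(d) = (6*(-1))*d = -6*d)
M = -7463/5980 (M = 3*(-1/92) - 79*1/65 = -3/92 - 79/65 = -7463/5980 ≈ -1.2480)
r(X) = -4*X (r(X) = (2*X)*(-2) = -4*X)
r(M)/(-1*1579 + D(-87)) = (-4*(-7463/5980))/(-1*1579 - 6*(-87)) = 7463/(1495*(-1579 + 522)) = (7463/1495)/(-1057) = (7463/1495)*(-1/1057) = -7463/1580215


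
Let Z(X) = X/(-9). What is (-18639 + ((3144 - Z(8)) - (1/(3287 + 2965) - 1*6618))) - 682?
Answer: -179271935/18756 ≈ -9558.1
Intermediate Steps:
Z(X) = -X/9 (Z(X) = X*(-1/9) = -X/9)
(-18639 + ((3144 - Z(8)) - (1/(3287 + 2965) - 1*6618))) - 682 = (-18639 + ((3144 - (-1)*8/9) - (1/(3287 + 2965) - 1*6618))) - 682 = (-18639 + ((3144 - 1*(-8/9)) - (1/6252 - 6618))) - 682 = (-18639 + ((3144 + 8/9) - (1/6252 - 6618))) - 682 = (-18639 + (28304/9 - 1*(-41375735/6252))) - 682 = (-18639 + (28304/9 + 41375735/6252)) - 682 = (-18639 + 183112741/18756) - 682 = -166480343/18756 - 682 = -179271935/18756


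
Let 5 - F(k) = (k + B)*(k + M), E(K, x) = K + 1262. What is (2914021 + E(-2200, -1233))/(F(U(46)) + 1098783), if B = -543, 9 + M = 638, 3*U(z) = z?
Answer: 26217747/12949031 ≈ 2.0247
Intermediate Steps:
U(z) = z/3
M = 629 (M = -9 + 638 = 629)
E(K, x) = 1262 + K
F(k) = 5 - (-543 + k)*(629 + k) (F(k) = 5 - (k - 543)*(k + 629) = 5 - (-543 + k)*(629 + k))
(2914021 + E(-2200, -1233))/(F(U(46)) + 1098783) = (2914021 + (1262 - 2200))/((341552 - ((⅓)*46)² - 86*46/3) + 1098783) = (2914021 - 938)/((341552 - (46/3)² - 86*46/3) + 1098783) = 2913083/((341552 - 1*2116/9 - 3956/3) + 1098783) = 2913083/((341552 - 2116/9 - 3956/3) + 1098783) = 2913083/(3059984/9 + 1098783) = 2913083/(12949031/9) = 2913083*(9/12949031) = 26217747/12949031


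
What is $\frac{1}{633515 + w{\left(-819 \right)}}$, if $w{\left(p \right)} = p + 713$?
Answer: $\frac{1}{633409} \approx 1.5788 \cdot 10^{-6}$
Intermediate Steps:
$w{\left(p \right)} = 713 + p$
$\frac{1}{633515 + w{\left(-819 \right)}} = \frac{1}{633515 + \left(713 - 819\right)} = \frac{1}{633515 - 106} = \frac{1}{633409}$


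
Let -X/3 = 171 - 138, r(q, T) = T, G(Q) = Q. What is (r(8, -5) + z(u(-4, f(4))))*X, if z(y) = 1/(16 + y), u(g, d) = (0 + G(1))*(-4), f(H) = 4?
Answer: 1947/4 ≈ 486.75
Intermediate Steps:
u(g, d) = -4 (u(g, d) = (0 + 1)*(-4) = 1*(-4) = -4)
X = -99 (X = -3*(171 - 138) = -3*33 = -99)
(r(8, -5) + z(u(-4, f(4))))*X = (-5 + 1/(16 - 4))*(-99) = (-5 + 1/12)*(-99) = -59/12*(-99) = 1947/4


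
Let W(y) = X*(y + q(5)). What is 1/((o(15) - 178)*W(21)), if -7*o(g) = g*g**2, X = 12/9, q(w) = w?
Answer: -21/480584 ≈ -4.3697e-5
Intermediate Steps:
X = 4/3 (X = 12*(1/9) = 4/3 ≈ 1.3333)
o(g) = -g**3/7 (o(g) = -g*g**2/7 = -g**3/7)
W(y) = 20/3 + 4*y/3 (W(y) = 4*(y + 5)/3 = 4*(5 + y)/3 = 20/3 + 4*y/3)
1/((o(15) - 178)*W(21)) = 1/((-1/7*15**3 - 178)*(20/3 + (4/3)*21)) = 1/((-1/7*3375 - 178)*(20/3 + 28)) = 1/((-3375/7 - 178)*(104/3)) = 1/(-4621/7*104/3) = 1/(-480584/21) = -21/480584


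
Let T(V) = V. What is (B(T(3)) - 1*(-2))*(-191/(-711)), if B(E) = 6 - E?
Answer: 955/711 ≈ 1.3432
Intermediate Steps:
(B(T(3)) - 1*(-2))*(-191/(-711)) = ((6 - 1*3) - 1*(-2))*(-191/(-711)) = ((6 - 3) + 2)*(-191*(-1/711)) = (3 + 2)*(191/711) = 5*(191/711) = 955/711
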